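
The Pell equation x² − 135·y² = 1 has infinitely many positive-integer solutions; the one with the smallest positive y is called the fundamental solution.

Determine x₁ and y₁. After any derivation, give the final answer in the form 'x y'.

244 21

d=135: √d = [11; 1,1,1,1,1,1,1,22] (ℓ=8, even), read p_7/q_7
a_0=11:  p_0=11·1+0=11,  q_0=11·0+1=1
a_1=1:  p_1=1·11+1=12,  q_1=1·1+0=1
a_2=1:  p_2=1·12+11=23,  q_2=1·1+1=2
a_3=1:  p_3=1·23+12=35,  q_3=1·2+1=3
…
a_6=1:  p_6=1·93+58=151,  q_6=1·8+5=13
a_7=1:  p_7=1·151+93=244,  q_7=1·13+8=21
→ (244, 21).  Check: 244²=59536, 135·21²=59535, difference 1.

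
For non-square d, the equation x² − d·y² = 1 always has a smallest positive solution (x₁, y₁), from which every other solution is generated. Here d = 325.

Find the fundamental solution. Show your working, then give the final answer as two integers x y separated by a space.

√325 = [18; 36, …], period ℓ=1 (odd) → k=1
k=0  a_k=18  p_k/q_k = 18/1
k=1  a_k=36  p_k/q_k = 649/36
fundamental: x₁=649, y₁=36  (since 421201 − 325·1296 = 1)

649 36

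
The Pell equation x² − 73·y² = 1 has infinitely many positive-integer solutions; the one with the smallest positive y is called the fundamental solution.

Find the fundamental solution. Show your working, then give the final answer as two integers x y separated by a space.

2281249 267000

√73 = [8; 1,1,5,5,1,1,16, …], period ℓ=7 (odd) → k=13
i=0: a=8 ⇒ p=8, q=1
…
i=2: a=1 ⇒ p=17, q=2
i=3: a=5 ⇒ p=94, q=11
…
i=5: a=1 ⇒ p=581, q=68
i=6: a=1 ⇒ p=1068, q=125
i=7: a=16 ⇒ p=17669, q=2068
…
i=9: a=1 ⇒ p=36406, q=4261
i=10: a=5 ⇒ p=200767, q=23498
i=11: a=5 ⇒ p=1040241, q=121751
i=12: a=1 ⇒ p=1241008, q=145249
i=13: a=1 ⇒ p=2281249, q=267000
fundamental: x₁=2281249, y₁=267000  (since 5204097000001 − 73·71289000000 = 1)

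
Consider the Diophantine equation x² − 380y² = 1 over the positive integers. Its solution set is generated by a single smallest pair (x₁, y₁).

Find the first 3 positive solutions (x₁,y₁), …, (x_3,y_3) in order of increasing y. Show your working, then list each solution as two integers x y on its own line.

√380 = [19; 2,38, …], period ℓ=2 (even) → k=1
step 0: (19, 1)  from 19·(1,0) + (0,1)
step 1: (39, 2)  from 2·(19,1) + (1,0)
fundamental: x₁=39, y₁=2  (since 1521 − 380·4 = 1)
k=2:  x_2 = 39·39+380·2·2 = 3041,  y_2 = 39·2+2·39 = 156
k=3:  x_3 = 39·3041+380·2·156 = 237159,  y_3 = 39·156+2·3041 = 12166

39 2
3041 156
237159 12166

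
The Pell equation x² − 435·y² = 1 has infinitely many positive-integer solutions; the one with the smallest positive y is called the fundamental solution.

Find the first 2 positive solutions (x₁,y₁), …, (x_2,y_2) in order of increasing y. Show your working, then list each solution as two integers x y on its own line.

√435 → a₀=20, period (1,5,1,40); ℓ=4 even so k=3
i=0: a=20 ⇒ p=20, q=1
i=1: a=1 ⇒ p=21, q=1
i=2: a=5 ⇒ p=125, q=6
i=3: a=1 ⇒ p=146, q=7
fundamental: x₁=146, y₁=7  (since 21316 − 435·49 = 1)
(x_2, y_2) = (146·146 + 435·7·7, 146·7 + 7·146) = (42631, 2044)

146 7
42631 2044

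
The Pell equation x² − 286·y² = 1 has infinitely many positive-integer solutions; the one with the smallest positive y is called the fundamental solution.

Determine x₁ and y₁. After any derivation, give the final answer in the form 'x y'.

[16; 1,10,3,3,2,3,3,10,1,32] for √286; ℓ=10 ⇒ convergent index 9
k=0  a_k=16  p_k/q_k = 16/1
k=1  a_k=1  p_k/q_k = 17/1
k=2  a_k=10  p_k/q_k = 186/11
…
k=4  a_k=3  p_k/q_k = 1911/113
k=5  a_k=2  p_k/q_k = 4397/260
k=6  a_k=3  p_k/q_k = 15102/893
k=7  a_k=3  p_k/q_k = 49703/2939
k=8  a_k=10  p_k/q_k = 512132/30283
k=9  a_k=1  p_k/q_k = 561835/33222
→ (561835, 33222).  Check: 561835²=315658567225, 286·33222²=315658567224, difference 1.

561835 33222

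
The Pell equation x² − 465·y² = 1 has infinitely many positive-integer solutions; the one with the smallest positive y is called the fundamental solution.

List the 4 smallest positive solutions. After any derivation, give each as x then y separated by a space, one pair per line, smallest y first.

√465 → a₀=21, period (1,1,3,2,2,2,3,1,1,42); ℓ=10 even so k=9
i=0: a=21 ⇒ p=21, q=1
i=1: a=1 ⇒ p=22, q=1
i=2: a=1 ⇒ p=43, q=2
…
i=5: a=2 ⇒ p=841, q=39
…
i=7: a=3 ⇒ p=6922, q=321
i=8: a=1 ⇒ p=8949, q=415
i=9: a=1 ⇒ p=15871, q=736
(x₁, y₁) = (15871, 736);  15871² − 465·736² = 1 ✓
(x_2, y_2) = (15871·15871 + 465·736·736, 15871·736 + 736·15871) = (503777281, 23362112)
(x_3, y_3) = (15871·503777281 + 465·736·23362112, 15871·23362112 + 736·503777281) = (15990898437631, 741560158368)
(x_4, y_4) = (15871·15990898437631 + 465·736·741560158368, 15871·741560158368 + 736·15990898437631) = (507583097703505921, 23538602523554944)

15871 736
503777281 23362112
15990898437631 741560158368
507583097703505921 23538602523554944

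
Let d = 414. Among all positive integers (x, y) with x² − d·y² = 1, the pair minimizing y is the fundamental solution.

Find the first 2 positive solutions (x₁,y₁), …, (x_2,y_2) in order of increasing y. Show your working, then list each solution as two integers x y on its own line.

d=414: √d = [20; 2,1,7,2,7,1,2,40] (ℓ=8, even), read p_7/q_7
i=0: a=20 ⇒ p=20, q=1
…
i=2: a=1 ⇒ p=61, q=3
…
i=4: a=2 ⇒ p=997, q=49
i=5: a=7 ⇒ p=7447, q=366
i=6: a=1 ⇒ p=8444, q=415
i=7: a=2 ⇒ p=24335, q=1196
→ (24335, 1196).  Check: 24335²=592192225, 414·1196²=592192224, difference 1.
(x_2, y_2) = (24335·24335 + 414·1196·1196, 24335·1196 + 1196·24335) = (1184384449, 58209320)

24335 1196
1184384449 58209320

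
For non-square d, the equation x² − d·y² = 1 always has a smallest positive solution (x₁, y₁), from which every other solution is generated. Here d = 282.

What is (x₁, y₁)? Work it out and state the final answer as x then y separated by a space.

2351 140

√282 = [16; 1,3,1,4,1,3,1,32, …], period ℓ=8 (even) → k=7
k=0  a_k=16  p_k/q_k = 16/1
k=1  a_k=1  p_k/q_k = 17/1
…
k=3  a_k=1  p_k/q_k = 84/5
…
k=5  a_k=1  p_k/q_k = 487/29
k=6  a_k=3  p_k/q_k = 1864/111
k=7  a_k=1  p_k/q_k = 2351/140
→ (2351, 140).  Check: 2351²=5527201, 282·140²=5527200, difference 1.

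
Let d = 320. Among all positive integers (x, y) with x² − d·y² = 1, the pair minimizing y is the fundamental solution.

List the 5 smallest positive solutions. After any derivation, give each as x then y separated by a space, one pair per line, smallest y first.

161 9
51841 2898
16692641 933147
5374978561 300470436
1730726404001 96750547245

[17; 1,7,1,34] for √320; ℓ=4 ⇒ convergent index 3
step 0: (17, 1)  from 17·(1,0) + (0,1)
step 1: (18, 1)  from 1·(17,1) + (1,0)
step 2: (143, 8)  from 7·(18,1) + (17,1)
step 3: (161, 9)  from 1·(143,8) + (18,1)
(x₁, y₁) = (161, 9);  161² − 320·9² = 1 ✓
(x_2, y_2) = (161·161 + 320·9·9, 161·9 + 9·161) = (51841, 2898)
(x_3, y_3) = (161·51841 + 320·9·2898, 161·2898 + 9·51841) = (16692641, 933147)
(x_4, y_4) = (161·16692641 + 320·9·933147, 161·933147 + 9·16692641) = (5374978561, 300470436)
(x_5, y_5) = (161·5374978561 + 320·9·300470436, 161·300470436 + 9·5374978561) = (1730726404001, 96750547245)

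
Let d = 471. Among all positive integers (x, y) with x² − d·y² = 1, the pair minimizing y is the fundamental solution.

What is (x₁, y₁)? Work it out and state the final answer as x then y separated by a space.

7838695 361188

d=471: √d = [21; 1,2,2,1,3,…,2,1,42] (ℓ=14, even), read p_13/q_13
a_0=21:  p_0=21·1+0=21,  q_0=21·0+1=1
a_1=1:  p_1=1·21+1=22,  q_1=1·1+0=1
a_2=2:  p_2=2·22+21=65,  q_2=2·1+1=3
a_3=2:  p_3=2·65+22=152,  q_3=2·3+1=7
a_4=1:  p_4=1·152+65=217,  q_4=1·7+3=10
a_5=3:  p_5=3·217+152=803,  q_5=3·10+7=37
a_6=4:  p_6=4·803+217=3429,  q_6=4·37+10=158
a_7=14:  p_7=14·3429+803=48809,  q_7=14·158+37=2249
…
a_9=3:  p_9=3·198665+48809=644804,  q_9=3·9154+2249=29711
…
a_11=2:  p_11=2·843469+644804=2331742,  q_11=2·38865+29711=107441
a_12=2:  p_12=2·2331742+843469=5506953,  q_12=2·107441+38865=253747
a_13=1:  p_13=1·5506953+2331742=7838695,  q_13=1·253747+107441=361188
(x₁, y₁) = (7838695, 361188);  7838695² − 471·361188² = 1 ✓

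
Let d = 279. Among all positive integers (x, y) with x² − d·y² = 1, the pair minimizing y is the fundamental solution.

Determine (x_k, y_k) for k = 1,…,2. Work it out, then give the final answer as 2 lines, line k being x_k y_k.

√279 → a₀=16, period (1,2,2,1,2,2,1,32); ℓ=8 even so k=7
step 0: (16, 1)  from 16·(1,0) + (0,1)
…
step 6: (1069, 64)  from 2·(451,27) + (167,10)
step 7: (1520, 91)  from 1·(1069,64) + (451,27)
fundamental: x₁=1520, y₁=91  (since 2310400 − 279·8281 = 1)
n=2: (1520,91)∘(1520,91) = (1520·1520+279·91·91, 1520·91+91·1520) = (4620799,276640)

1520 91
4620799 276640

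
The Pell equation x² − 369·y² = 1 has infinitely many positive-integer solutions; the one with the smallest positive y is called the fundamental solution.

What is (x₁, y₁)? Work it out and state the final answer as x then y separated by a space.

8396801 437120

d=369: √d = [19; 4,1,3,2,7,4,7,2,3,1,4,38] (ℓ=12, even), read p_11/q_11
step 0: (19, 1)  from 19·(1,0) + (0,1)
…
step 2: (96, 5)  from 1·(77,4) + (19,1)
step 3: (365, 19)  from 3·(96,5) + (77,4)
step 4: (826, 43)  from 2·(365,19) + (96,5)
step 5: (6147, 320)  from 7·(826,43) + (365,19)
step 6: (25414, 1323)  from 4·(6147,320) + (826,43)
step 7: (184045, 9581)  from 7·(25414,1323) + (6147,320)
step 8: (393504, 20485)  from 2·(184045,9581) + (25414,1323)
step 9: (1364557, 71036)  from 3·(393504,20485) + (184045,9581)
step 10: (1758061, 91521)  from 1·(1364557,71036) + (393504,20485)
step 11: (8396801, 437120)  from 4·(1758061,91521) + (1364557,71036)
(x₁, y₁) = (8396801, 437120);  8396801² − 369·437120² = 1 ✓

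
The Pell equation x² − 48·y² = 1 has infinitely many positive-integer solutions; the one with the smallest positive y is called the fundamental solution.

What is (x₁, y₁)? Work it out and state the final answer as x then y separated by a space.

√48 → a₀=6, period (1,12); ℓ=2 even so k=1
k=0  a_k=6  p_k/q_k = 6/1
k=1  a_k=1  p_k/q_k = 7/1
fundamental: x₁=7, y₁=1  (since 49 − 48·1 = 1)

7 1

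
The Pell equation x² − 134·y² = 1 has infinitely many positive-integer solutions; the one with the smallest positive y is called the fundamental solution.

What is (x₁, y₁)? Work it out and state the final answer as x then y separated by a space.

[11; 1,1,2,1,3,…,1,1,22] for √134; ℓ=14 ⇒ convergent index 13
step 0: (11, 1)  from 11·(1,0) + (0,1)
…
step 4: (81, 7)  from 1·(58,5) + (23,2)
step 5: (301, 26)  from 3·(81,7) + (58,5)
…
step 7: (4121, 356)  from 10·(382,33) + (301,26)
…
step 9: (17630, 1523)  from 3·(4503,389) + (4121,356)
step 10: (22133, 1912)  from 1·(17630,1523) + (4503,389)
…
step 12: (84029, 7259)  from 1·(61896,5347) + (22133,1912)
step 13: (145925, 12606)  from 1·(84029,7259) + (61896,5347)
→ (145925, 12606).  Check: 145925²=21294105625, 134·12606²=21294105624, difference 1.

145925 12606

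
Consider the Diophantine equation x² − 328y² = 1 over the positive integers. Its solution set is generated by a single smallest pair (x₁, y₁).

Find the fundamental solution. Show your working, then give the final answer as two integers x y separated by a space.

163 9

[18; 9,36] for √328; ℓ=2 ⇒ convergent index 1
step 0: (18, 1)  from 18·(1,0) + (0,1)
step 1: (163, 9)  from 9·(18,1) + (1,0)
→ (163, 9).  Check: 163²=26569, 328·9²=26568, difference 1.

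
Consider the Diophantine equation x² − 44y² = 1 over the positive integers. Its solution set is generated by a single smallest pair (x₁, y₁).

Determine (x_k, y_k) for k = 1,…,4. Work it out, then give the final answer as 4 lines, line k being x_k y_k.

√44 → a₀=6, period (1,1,1,2,1,1,1,12); ℓ=8 even so k=7
k=0  a_k=6  p_k/q_k = 6/1
k=1  a_k=1  p_k/q_k = 7/1
…
k=3  a_k=1  p_k/q_k = 20/3
…
k=6  a_k=1  p_k/q_k = 126/19
k=7  a_k=1  p_k/q_k = 199/30
fundamental: x₁=199, y₁=30  (since 39601 − 44·900 = 1)
(x_2, y_2) = (199·199 + 44·30·30, 199·30 + 30·199) = (79201, 11940)
(x_3, y_3) = (199·79201 + 44·30·11940, 199·11940 + 30·79201) = (31521799, 4752090)
(x_4, y_4) = (199·31521799 + 44·30·4752090, 199·4752090 + 30·31521799) = (12545596801, 1891319880)

199 30
79201 11940
31521799 4752090
12545596801 1891319880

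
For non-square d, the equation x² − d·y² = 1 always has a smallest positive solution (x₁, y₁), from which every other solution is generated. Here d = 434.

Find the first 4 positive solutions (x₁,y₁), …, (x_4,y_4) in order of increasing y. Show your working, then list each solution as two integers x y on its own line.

125 6
31249 1500
7812125 374994
1953000001 93747000

√434 → a₀=20, period (1,4,1,40); ℓ=4 even so k=3
k=0  a_k=20  p_k/q_k = 20/1
k=1  a_k=1  p_k/q_k = 21/1
k=2  a_k=4  p_k/q_k = 104/5
k=3  a_k=1  p_k/q_k = 125/6
→ (125, 6).  Check: 125²=15625, 434·6²=15624, difference 1.
(x_2, y_2) = (125·125 + 434·6·6, 125·6 + 6·125) = (31249, 1500)
(x_3, y_3) = (125·31249 + 434·6·1500, 125·1500 + 6·31249) = (7812125, 374994)
(x_4, y_4) = (125·7812125 + 434·6·374994, 125·374994 + 6·7812125) = (1953000001, 93747000)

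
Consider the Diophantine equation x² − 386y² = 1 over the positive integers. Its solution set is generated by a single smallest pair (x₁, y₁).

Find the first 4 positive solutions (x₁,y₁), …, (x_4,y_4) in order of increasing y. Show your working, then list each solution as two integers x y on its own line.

[19; 1,1,1,4,1,18,1,4,1,1,1,38] for √386; ℓ=12 ⇒ convergent index 11
a_0=19:  p_0=19·1+0=19,  q_0=19·0+1=1
…
a_2=1:  p_2=1·20+19=39,  q_2=1·1+1=2
a_3=1:  p_3=1·39+20=59,  q_3=1·2+1=3
a_4=4:  p_4=4·59+39=275,  q_4=4·3+2=14
a_5=1:  p_5=1·275+59=334,  q_5=1·14+3=17
a_6=18:  p_6=18·334+275=6287,  q_6=18·17+14=320
a_7=1:  p_7=1·6287+334=6621,  q_7=1·320+17=337
a_8=4:  p_8=4·6621+6287=32771,  q_8=4·337+320=1668
…
a_10=1:  p_10=1·39392+32771=72163,  q_10=1·2005+1668=3673
a_11=1:  p_11=1·72163+39392=111555,  q_11=1·3673+2005=5678
fundamental: x₁=111555, y₁=5678  (since 12444518025 − 386·32239684 = 1)
n=2: (111555,5678)∘(111555,5678) = (111555·111555+386·5678·5678, 111555·5678+5678·111555) = (24889036049,1266818580)
n=3: (24889036049,1266818580)∘(111555,5678) = (111555·24889036049+386·5678·1266818580, 111555·1266818580+5678·24889036049) = (5552992832780835,282639893378122)
n=4: (5552992832780835,282639893378122)∘(111555,5678) = (111555·5552992832780835+386·5678·282639893378122, 111555·282639893378122+5678·5552992832780835) = (1238928230896843060801,63059786610325980840)

111555 5678
24889036049 1266818580
5552992832780835 282639893378122
1238928230896843060801 63059786610325980840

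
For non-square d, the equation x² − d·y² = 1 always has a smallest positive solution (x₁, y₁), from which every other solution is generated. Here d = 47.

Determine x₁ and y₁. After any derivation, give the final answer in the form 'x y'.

48 7

√47 → a₀=6, period (1,5,1,12); ℓ=4 even so k=3
i=0: a=6 ⇒ p=6, q=1
…
i=2: a=5 ⇒ p=41, q=6
i=3: a=1 ⇒ p=48, q=7
→ (48, 7).  Check: 48²=2304, 47·7²=2303, difference 1.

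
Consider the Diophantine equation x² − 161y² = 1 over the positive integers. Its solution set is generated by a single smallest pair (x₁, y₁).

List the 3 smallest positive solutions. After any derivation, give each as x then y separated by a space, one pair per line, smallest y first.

√161 → a₀=12, period (1,2,4,1,2,1,4,2,1,24); ℓ=10 even so k=9
step 0: (12, 1)  from 12·(1,0) + (0,1)
…
step 4: (203, 16)  from 1·(165,13) + (38,3)
…
step 6: (774, 61)  from 1·(571,45) + (203,16)
…
step 8: (8108, 639)  from 2·(3667,289) + (774,61)
step 9: (11775, 928)  from 1·(8108,639) + (3667,289)
fundamental: x₁=11775, y₁=928  (since 138650625 − 161·861184 = 1)
(11775+928√161)^2 = 277301249 + 21854400√161
(11775+928√161)^3 = 6530444402175 + 514671119072√161

11775 928
277301249 21854400
6530444402175 514671119072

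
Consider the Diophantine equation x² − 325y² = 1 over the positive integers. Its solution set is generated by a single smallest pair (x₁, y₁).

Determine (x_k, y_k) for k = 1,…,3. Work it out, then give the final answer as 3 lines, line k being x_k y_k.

649 36
842401 46728
1093435849 60652908

√325 → a₀=18, period (36); ℓ=1 odd so k=1
k=0  a_k=18  p_k/q_k = 18/1
k=1  a_k=36  p_k/q_k = 649/36
→ (649, 36).  Check: 649²=421201, 325·36²=421200, difference 1.
(649+36√325)^2 = 842401 + 46728√325
(649+36√325)^3 = 1093435849 + 60652908√325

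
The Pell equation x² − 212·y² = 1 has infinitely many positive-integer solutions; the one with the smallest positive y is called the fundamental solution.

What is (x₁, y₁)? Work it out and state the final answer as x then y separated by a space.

√212 = [14; 1,1,3,1,1,…,1,1,28, …], period ℓ=14 (even) → k=13
a_0=14:  p_0=14·1+0=14,  q_0=14·0+1=1
…
a_4=1:  p_4=1·102+29=131,  q_4=1·7+2=9
…
a_8=1:  p_8=1·2417+364=2781,  q_8=1·166+25=191
…
a_10=1:  p_10=1·5198+2781=7979,  q_10=1·357+191=548
…
a_12=1:  p_12=1·29135+7979=37114,  q_12=1·2001+548=2549
a_13=1:  p_13=1·37114+29135=66249,  q_13=1·2549+2001=4550
fundamental: x₁=66249, y₁=4550  (since 4388930001 − 212·20702500 = 1)

66249 4550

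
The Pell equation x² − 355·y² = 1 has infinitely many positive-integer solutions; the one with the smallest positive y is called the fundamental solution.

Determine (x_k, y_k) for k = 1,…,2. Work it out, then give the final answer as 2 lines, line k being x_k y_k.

954809 50676
1823320452961 96771801768

√355 = [18; 1,5,3,3,1,6,1,3,3,5,1,36, …], period ℓ=12 (even) → k=11
k=0  a_k=18  p_k/q_k = 18/1
…
k=6  a_k=6  p_k/q_k = 10457/555
k=7  a_k=1  p_k/q_k = 12002/637
…
k=10  a_k=5  p_k/q_k = 803418/42641
k=11  a_k=1  p_k/q_k = 954809/50676
fundamental: x₁=954809, y₁=50676  (since 911660226481 − 355·2568056976 = 1)
k=2:  x_2 = 954809·954809+355·50676·50676 = 1823320452961,  y_2 = 954809·50676+50676·954809 = 96771801768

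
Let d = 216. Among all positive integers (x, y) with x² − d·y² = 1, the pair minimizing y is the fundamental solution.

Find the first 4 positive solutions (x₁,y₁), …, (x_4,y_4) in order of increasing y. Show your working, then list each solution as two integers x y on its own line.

√216 = [14; 1,2,3,2,1,28, …], period ℓ=6 (even) → k=5
k=0  a_k=14  p_k/q_k = 14/1
…
k=2  a_k=2  p_k/q_k = 44/3
k=3  a_k=3  p_k/q_k = 147/10
k=4  a_k=2  p_k/q_k = 338/23
k=5  a_k=1  p_k/q_k = 485/33
fundamental: x₁=485, y₁=33  (since 235225 − 216·1089 = 1)
n=2: (485,33)∘(485,33) = (485·485+216·33·33, 485·33+33·485) = (470449,32010)
n=3: (470449,32010)∘(485,33) = (485·470449+216·33·32010, 485·32010+33·470449) = (456335045,31049667)
n=4: (456335045,31049667)∘(485,33) = (485·456335045+216·33·31049667, 485·31049667+33·456335045) = (442644523201,30118144980)

485 33
470449 32010
456335045 31049667
442644523201 30118144980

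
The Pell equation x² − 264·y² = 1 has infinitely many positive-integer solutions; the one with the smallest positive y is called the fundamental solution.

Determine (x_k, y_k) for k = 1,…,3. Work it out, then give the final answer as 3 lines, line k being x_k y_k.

65 4
8449 520
1098305 67596

√264 = [16; 4,32, …], period ℓ=2 (even) → k=1
i=0: a=16 ⇒ p=16, q=1
i=1: a=4 ⇒ p=65, q=4
(x₁, y₁) = (65, 4);  65² − 264·4² = 1 ✓
n=2: (65,4)∘(65,4) = (65·65+264·4·4, 65·4+4·65) = (8449,520)
n=3: (8449,520)∘(65,4) = (65·8449+264·4·520, 65·520+4·8449) = (1098305,67596)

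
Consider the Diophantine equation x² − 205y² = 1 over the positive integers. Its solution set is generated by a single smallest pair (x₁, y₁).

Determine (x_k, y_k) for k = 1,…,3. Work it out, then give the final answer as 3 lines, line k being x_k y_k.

39689 2772
3150433441 220035816
250075105640009 17466002999676

√205 = [14; 3,6,1,4,1,6,3,28, …], period ℓ=8 (even) → k=7
step 0: (14, 1)  from 14·(1,0) + (0,1)
…
step 5: (1847, 129)  from 1·(1532,107) + (315,22)
step 6: (12614, 881)  from 6·(1847,129) + (1532,107)
step 7: (39689, 2772)  from 3·(12614,881) + (1847,129)
→ (39689, 2772).  Check: 39689²=1575216721, 205·2772²=1575216720, difference 1.
k=2:  x_2 = 39689·39689+205·2772·2772 = 3150433441,  y_2 = 39689·2772+2772·39689 = 220035816
k=3:  x_3 = 39689·3150433441+205·2772·220035816 = 250075105640009,  y_3 = 39689·220035816+2772·3150433441 = 17466002999676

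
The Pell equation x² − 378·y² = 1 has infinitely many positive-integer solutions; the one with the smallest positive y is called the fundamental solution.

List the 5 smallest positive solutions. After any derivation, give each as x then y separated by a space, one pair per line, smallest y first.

[19; 2,3,1,4,1,3,2,38] for √378; ℓ=8 ⇒ convergent index 7
k=0  a_k=19  p_k/q_k = 19/1
k=1  a_k=2  p_k/q_k = 39/2
k=2  a_k=3  p_k/q_k = 136/7
k=3  a_k=1  p_k/q_k = 175/9
…
k=5  a_k=1  p_k/q_k = 1011/52
k=6  a_k=3  p_k/q_k = 3869/199
k=7  a_k=2  p_k/q_k = 8749/450
→ (8749, 450).  Check: 8749²=76545001, 378·450²=76545000, difference 1.
k=2:  x_2 = 8749·8749+378·450·450 = 153090001,  y_2 = 8749·450+450·8749 = 7874100
k=3:  x_3 = 8749·153090001+378·450·7874100 = 2678768828749,  y_3 = 8749·7874100+450·153090001 = 137781001350
k=4:  x_4 = 8749·2678768828749+378·450·137781001350 = 46873096812360001,  y_4 = 8749·137781001350+450·2678768828749 = 2410891953748200
k=5:  x_5 = 8749·46873096812360001+378·450·2410891953748200 = 820185445343906468749,  y_5 = 8749·2410891953748200+450·46873096812360001 = 42185787268905002250

8749 450
153090001 7874100
2678768828749 137781001350
46873096812360001 2410891953748200
820185445343906468749 42185787268905002250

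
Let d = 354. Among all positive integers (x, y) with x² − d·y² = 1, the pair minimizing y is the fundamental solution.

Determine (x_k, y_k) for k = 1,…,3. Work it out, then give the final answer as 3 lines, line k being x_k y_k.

√354 → a₀=18, period (1,4,2,2,18,2,2,4,1,36); ℓ=10 even so k=9
step 0: (18, 1)  from 18·(1,0) + (0,1)
step 1: (19, 1)  from 1·(18,1) + (1,0)
…
step 5: (9351, 497)  from 18·(508,27) + (207,11)
…
step 8: (210294, 11177)  from 4·(47771,2539) + (19210,1021)
step 9: (258065, 13716)  from 1·(210294,11177) + (47771,2539)
(x₁, y₁) = (258065, 13716);  258065² − 354·13716² = 1 ✓
k=2:  x_2 = 258065·258065+354·13716·13716 = 133195088449,  y_2 = 258065·13716+13716·258065 = 7079239080
k=3:  x_3 = 258065·133195088449+354·13716·7079239080 = 68745981000924305,  y_3 = 258065·7079239080+13716·133195088449 = 3653807666346684

258065 13716
133195088449 7079239080
68745981000924305 3653807666346684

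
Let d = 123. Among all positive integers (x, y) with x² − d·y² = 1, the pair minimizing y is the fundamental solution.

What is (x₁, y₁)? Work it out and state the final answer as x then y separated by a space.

√123 → a₀=11, period (11,22); ℓ=2 even so k=1
a_0=11:  p_0=11·1+0=11,  q_0=11·0+1=1
a_1=11:  p_1=11·11+1=122,  q_1=11·1+0=11
fundamental: x₁=122, y₁=11  (since 14884 − 123·121 = 1)

122 11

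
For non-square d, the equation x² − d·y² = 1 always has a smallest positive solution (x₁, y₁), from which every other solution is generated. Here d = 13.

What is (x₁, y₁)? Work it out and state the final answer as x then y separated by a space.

√13 = [3; 1,1,1,1,6, …], period ℓ=5 (odd) → k=9
i=0: a=3 ⇒ p=3, q=1
i=1: a=1 ⇒ p=4, q=1
i=2: a=1 ⇒ p=7, q=2
i=3: a=1 ⇒ p=11, q=3
…
i=8: a=1 ⇒ p=393, q=109
i=9: a=1 ⇒ p=649, q=180
(x₁, y₁) = (649, 180);  649² − 13·180² = 1 ✓

649 180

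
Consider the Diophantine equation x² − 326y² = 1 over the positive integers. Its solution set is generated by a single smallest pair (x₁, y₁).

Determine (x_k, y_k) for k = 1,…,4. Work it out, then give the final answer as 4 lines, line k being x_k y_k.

d=326: √d = [18; 18,36] (ℓ=2, even), read p_1/q_1
step 0: (18, 1)  from 18·(1,0) + (0,1)
step 1: (325, 18)  from 18·(18,1) + (1,0)
→ (325, 18).  Check: 325²=105625, 326·18²=105624, difference 1.
(325+18√326)^2 = 211249 + 11700√326
(325+18√326)^3 = 137311525 + 7604982√326
(325+18√326)^4 = 89252280001 + 4943226600√326

325 18
211249 11700
137311525 7604982
89252280001 4943226600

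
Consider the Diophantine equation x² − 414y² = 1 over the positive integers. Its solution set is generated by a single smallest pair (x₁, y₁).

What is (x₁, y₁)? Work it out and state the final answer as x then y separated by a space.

√414 → a₀=20, period (2,1,7,2,7,1,2,40); ℓ=8 even so k=7
k=0  a_k=20  p_k/q_k = 20/1
k=1  a_k=2  p_k/q_k = 41/2
k=2  a_k=1  p_k/q_k = 61/3
k=3  a_k=7  p_k/q_k = 468/23
k=4  a_k=2  p_k/q_k = 997/49
k=5  a_k=7  p_k/q_k = 7447/366
k=6  a_k=1  p_k/q_k = 8444/415
k=7  a_k=2  p_k/q_k = 24335/1196
(x₁, y₁) = (24335, 1196);  24335² − 414·1196² = 1 ✓

24335 1196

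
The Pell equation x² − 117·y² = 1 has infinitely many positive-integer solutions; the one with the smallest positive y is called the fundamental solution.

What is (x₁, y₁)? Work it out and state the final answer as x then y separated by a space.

649 60

[10; 1,4,2,4,1,20] for √117; ℓ=6 ⇒ convergent index 5
i=0: a=10 ⇒ p=10, q=1
i=1: a=1 ⇒ p=11, q=1
i=2: a=4 ⇒ p=54, q=5
…
i=4: a=4 ⇒ p=530, q=49
i=5: a=1 ⇒ p=649, q=60
→ (649, 60).  Check: 649²=421201, 117·60²=421200, difference 1.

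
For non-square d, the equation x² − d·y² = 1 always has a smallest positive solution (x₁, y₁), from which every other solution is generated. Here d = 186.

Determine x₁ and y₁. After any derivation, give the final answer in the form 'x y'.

[13; 1,1,1,3,4,3,1,1,1,26] for √186; ℓ=10 ⇒ convergent index 9
step 0: (13, 1)  from 13·(1,0) + (0,1)
step 1: (14, 1)  from 1·(13,1) + (1,0)
step 2: (27, 2)  from 1·(14,1) + (13,1)
step 3: (41, 3)  from 1·(27,2) + (14,1)
step 4: (150, 11)  from 3·(41,3) + (27,2)
step 5: (641, 47)  from 4·(150,11) + (41,3)
step 6: (2073, 152)  from 3·(641,47) + (150,11)
step 7: (2714, 199)  from 1·(2073,152) + (641,47)
step 8: (4787, 351)  from 1·(2714,199) + (2073,152)
step 9: (7501, 550)  from 1·(4787,351) + (2714,199)
→ (7501, 550).  Check: 7501²=56265001, 186·550²=56265000, difference 1.

7501 550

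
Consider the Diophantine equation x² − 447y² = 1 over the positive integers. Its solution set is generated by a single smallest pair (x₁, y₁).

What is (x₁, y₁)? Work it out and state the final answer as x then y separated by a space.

148 7

√447 = [21; 7,42, …], period ℓ=2 (even) → k=1
step 0: (21, 1)  from 21·(1,0) + (0,1)
step 1: (148, 7)  from 7·(21,1) + (1,0)
fundamental: x₁=148, y₁=7  (since 21904 − 447·49 = 1)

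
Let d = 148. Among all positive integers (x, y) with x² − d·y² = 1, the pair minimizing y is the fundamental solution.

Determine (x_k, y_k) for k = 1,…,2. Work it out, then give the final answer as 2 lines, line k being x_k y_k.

d=148: √d = [12; 6,24] (ℓ=2, even), read p_1/q_1
a_0=12:  p_0=12·1+0=12,  q_0=12·0+1=1
a_1=6:  p_1=6·12+1=73,  q_1=6·1+0=6
fundamental: x₁=73, y₁=6  (since 5329 − 148·36 = 1)
(x_2, y_2) = (73·73 + 148·6·6, 73·6 + 6·73) = (10657, 876)

73 6
10657 876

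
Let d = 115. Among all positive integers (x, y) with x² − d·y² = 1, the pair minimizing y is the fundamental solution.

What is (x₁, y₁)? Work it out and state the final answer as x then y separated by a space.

√115 = [10; 1,2,1,1,1,1,1,2,1,20, …], period ℓ=10 (even) → k=9
i=0: a=10 ⇒ p=10, q=1
i=1: a=1 ⇒ p=11, q=1
i=2: a=2 ⇒ p=32, q=3
i=3: a=1 ⇒ p=43, q=4
…
i=5: a=1 ⇒ p=118, q=11
i=6: a=1 ⇒ p=193, q=18
…
i=8: a=2 ⇒ p=815, q=76
i=9: a=1 ⇒ p=1126, q=105
→ (1126, 105).  Check: 1126²=1267876, 115·105²=1267875, difference 1.

1126 105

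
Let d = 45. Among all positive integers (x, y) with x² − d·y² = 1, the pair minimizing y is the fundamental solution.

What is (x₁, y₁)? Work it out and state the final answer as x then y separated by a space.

√45 = [6; 1,2,2,2,1,12, …], period ℓ=6 (even) → k=5
k=0  a_k=6  p_k/q_k = 6/1
k=1  a_k=1  p_k/q_k = 7/1
k=2  a_k=2  p_k/q_k = 20/3
k=3  a_k=2  p_k/q_k = 47/7
k=4  a_k=2  p_k/q_k = 114/17
k=5  a_k=1  p_k/q_k = 161/24
fundamental: x₁=161, y₁=24  (since 25921 − 45·576 = 1)

161 24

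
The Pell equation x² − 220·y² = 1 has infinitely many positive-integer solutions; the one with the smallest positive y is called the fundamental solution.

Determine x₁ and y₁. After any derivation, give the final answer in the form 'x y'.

√220 → a₀=14, period (1,4,1,28); ℓ=4 even so k=3
a_0=14:  p_0=14·1+0=14,  q_0=14·0+1=1
a_1=1:  p_1=1·14+1=15,  q_1=1·1+0=1
a_2=4:  p_2=4·15+14=74,  q_2=4·1+1=5
a_3=1:  p_3=1·74+15=89,  q_3=1·5+1=6
fundamental: x₁=89, y₁=6  (since 7921 − 220·36 = 1)

89 6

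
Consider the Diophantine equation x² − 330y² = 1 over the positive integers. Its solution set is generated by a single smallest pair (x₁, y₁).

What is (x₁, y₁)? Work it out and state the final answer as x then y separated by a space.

√330 = [18; 6,36, …], period ℓ=2 (even) → k=1
a_0=18:  p_0=18·1+0=18,  q_0=18·0+1=1
a_1=6:  p_1=6·18+1=109,  q_1=6·1+0=6
(x₁, y₁) = (109, 6);  109² − 330·6² = 1 ✓

109 6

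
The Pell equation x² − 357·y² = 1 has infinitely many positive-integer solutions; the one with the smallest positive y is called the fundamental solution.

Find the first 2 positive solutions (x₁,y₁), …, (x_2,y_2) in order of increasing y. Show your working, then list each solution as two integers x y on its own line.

3401 180
23133601 1224360

d=357: √d = [18; 1,8,2,8,1,36] (ℓ=6, even), read p_5/q_5
i=0: a=18 ⇒ p=18, q=1
i=1: a=1 ⇒ p=19, q=1
…
i=3: a=2 ⇒ p=359, q=19
i=4: a=8 ⇒ p=3042, q=161
i=5: a=1 ⇒ p=3401, q=180
(x₁, y₁) = (3401, 180);  3401² − 357·180² = 1 ✓
k=2:  x_2 = 3401·3401+357·180·180 = 23133601,  y_2 = 3401·180+180·3401 = 1224360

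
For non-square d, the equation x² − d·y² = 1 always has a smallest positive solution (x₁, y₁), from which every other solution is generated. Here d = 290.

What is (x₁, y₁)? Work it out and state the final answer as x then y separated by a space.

[17; 34] for √290; ℓ=1 ⇒ convergent index 1
i=0: a=17 ⇒ p=17, q=1
i=1: a=34 ⇒ p=579, q=34
→ (579, 34).  Check: 579²=335241, 290·34²=335240, difference 1.

579 34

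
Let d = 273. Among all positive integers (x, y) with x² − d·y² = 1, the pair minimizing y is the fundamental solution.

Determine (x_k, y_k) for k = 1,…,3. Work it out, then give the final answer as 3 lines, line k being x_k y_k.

727 44
1057057 63976
1536960151 93021060

√273 = [16; 1,1,10,1,1,32, …], period ℓ=6 (even) → k=5
k=0  a_k=16  p_k/q_k = 16/1
…
k=2  a_k=1  p_k/q_k = 33/2
…
k=4  a_k=1  p_k/q_k = 380/23
k=5  a_k=1  p_k/q_k = 727/44
(x₁, y₁) = (727, 44);  727² − 273·44² = 1 ✓
n=2: (727,44)∘(727,44) = (727·727+273·44·44, 727·44+44·727) = (1057057,63976)
n=3: (1057057,63976)∘(727,44) = (727·1057057+273·44·63976, 727·63976+44·1057057) = (1536960151,93021060)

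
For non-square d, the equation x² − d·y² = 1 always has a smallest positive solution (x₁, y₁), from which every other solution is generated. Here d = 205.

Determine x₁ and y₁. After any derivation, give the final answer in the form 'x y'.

39689 2772

[14; 3,6,1,4,1,6,3,28] for √205; ℓ=8 ⇒ convergent index 7
k=0  a_k=14  p_k/q_k = 14/1
…
k=2  a_k=6  p_k/q_k = 272/19
k=3  a_k=1  p_k/q_k = 315/22
…
k=6  a_k=6  p_k/q_k = 12614/881
k=7  a_k=3  p_k/q_k = 39689/2772
→ (39689, 2772).  Check: 39689²=1575216721, 205·2772²=1575216720, difference 1.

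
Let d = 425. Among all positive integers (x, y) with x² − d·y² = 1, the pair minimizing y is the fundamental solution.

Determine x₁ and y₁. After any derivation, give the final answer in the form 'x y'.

[20; 1,1,1,1,1,1,40] for √425; ℓ=7 ⇒ convergent index 13
i=0: a=20 ⇒ p=20, q=1
…
i=3: a=1 ⇒ p=62, q=3
…
i=6: a=1 ⇒ p=268, q=13
…
i=9: a=1 ⇒ p=22038, q=1069
i=10: a=1 ⇒ p=33191, q=1610
…
i=12: a=1 ⇒ p=88420, q=4289
i=13: a=1 ⇒ p=143649, q=6968
(x₁, y₁) = (143649, 6968);  143649² − 425·6968² = 1 ✓

143649 6968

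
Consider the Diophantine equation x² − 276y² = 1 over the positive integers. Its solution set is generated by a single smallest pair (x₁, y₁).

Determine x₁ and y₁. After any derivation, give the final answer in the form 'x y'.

7775 468

[16; 1,1,1,1,2,2,2,1,1,1,1,32] for √276; ℓ=12 ⇒ convergent index 11
k=0  a_k=16  p_k/q_k = 16/1
…
k=2  a_k=1  p_k/q_k = 33/2
…
k=4  a_k=1  p_k/q_k = 83/5
…
k=8  a_k=1  p_k/q_k = 1761/106
k=9  a_k=1  p_k/q_k = 3007/181
k=10  a_k=1  p_k/q_k = 4768/287
k=11  a_k=1  p_k/q_k = 7775/468
fundamental: x₁=7775, y₁=468  (since 60450625 − 276·219024 = 1)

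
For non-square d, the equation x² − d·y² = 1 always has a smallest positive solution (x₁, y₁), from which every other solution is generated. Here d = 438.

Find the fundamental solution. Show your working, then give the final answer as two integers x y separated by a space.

293 14

[20; 1,12,1,40] for √438; ℓ=4 ⇒ convergent index 3
i=0: a=20 ⇒ p=20, q=1
i=1: a=1 ⇒ p=21, q=1
i=2: a=12 ⇒ p=272, q=13
i=3: a=1 ⇒ p=293, q=14
fundamental: x₁=293, y₁=14  (since 85849 − 438·196 = 1)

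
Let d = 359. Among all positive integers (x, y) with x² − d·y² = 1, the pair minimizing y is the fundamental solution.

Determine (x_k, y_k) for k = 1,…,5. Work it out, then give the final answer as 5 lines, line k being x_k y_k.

360 19
259199 13680
186622920 9849581
134368243201 7091684640
96744948481800 5106003091219

√359 = [18; 1,17,1,36, …], period ℓ=4 (even) → k=3
step 0: (18, 1)  from 18·(1,0) + (0,1)
step 1: (19, 1)  from 1·(18,1) + (1,0)
step 2: (341, 18)  from 17·(19,1) + (18,1)
step 3: (360, 19)  from 1·(341,18) + (19,1)
fundamental: x₁=360, y₁=19  (since 129600 − 359·361 = 1)
(360+19√359)^2 = 259199 + 13680√359
(360+19√359)^3 = 186622920 + 9849581√359
(360+19√359)^4 = 134368243201 + 7091684640√359
(360+19√359)^5 = 96744948481800 + 5106003091219√359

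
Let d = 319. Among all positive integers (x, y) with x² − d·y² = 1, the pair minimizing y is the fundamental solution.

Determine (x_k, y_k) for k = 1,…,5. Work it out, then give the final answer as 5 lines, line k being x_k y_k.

12901780 722361
332911854336799 18639485405160
8590311008090840302660 480965080021169647239
221660605515932150288251132801 12410611300231033623224965680
5719632734066677605580897309458268900 320237953322189008993822774252173561

d=319: √d = [17; 1,6,5,1,4,…,6,1,34] (ℓ=14, even), read p_13/q_13
k=0  a_k=17  p_k/q_k = 17/1
k=1  a_k=1  p_k/q_k = 18/1
k=2  a_k=6  p_k/q_k = 125/7
…
k=4  a_k=1  p_k/q_k = 768/43
…
k=7  a_k=1  p_k/q_k = 15628/875
k=8  a_k=3  p_k/q_k = 58797/3292
…
k=10  a_k=1  p_k/q_k = 309613/17335
…
k=12  a_k=6  p_k/q_k = 11102899/621643
k=13  a_k=1  p_k/q_k = 12901780/722361
→ (12901780, 722361).  Check: 12901780²=166455927168400, 319·722361²=166455927168399, difference 1.
n=2: (12901780,722361)∘(12901780,722361) = (12901780·12901780+319·722361·722361, 12901780·722361+722361·12901780) = (332911854336799,18639485405160)
n=3: (332911854336799,18639485405160)∘(12901780,722361) = (12901780·332911854336799+319·722361·18639485405160, 12901780·18639485405160+722361·332911854336799) = (8590311008090840302660,480965080021169647239)
n=4: (8590311008090840302660,480965080021169647239)∘(12901780,722361) = (12901780·8590311008090840302660+319·722361·480965080021169647239, 12901780·480965080021169647239+722361·8590311008090840302660) = (221660605515932150288251132801,12410611300231033623224965680)
n=5: (221660605515932150288251132801,12410611300231033623224965680)∘(12901780,722361) = (12901780·221660605515932150288251132801+319·722361·12410611300231033623224965680, 12901780·12410611300231033623224965680+722361·221660605515932150288251132801) = (5719632734066677605580897309458268900,320237953322189008993822774252173561)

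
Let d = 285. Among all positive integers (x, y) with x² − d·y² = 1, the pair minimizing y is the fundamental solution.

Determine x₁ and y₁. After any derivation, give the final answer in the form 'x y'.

√285 → a₀=16, period (1,7,2,7,1,32); ℓ=6 even so k=5
k=0  a_k=16  p_k/q_k = 16/1
k=1  a_k=1  p_k/q_k = 17/1
k=2  a_k=7  p_k/q_k = 135/8
…
k=4  a_k=7  p_k/q_k = 2144/127
k=5  a_k=1  p_k/q_k = 2431/144
→ (2431, 144).  Check: 2431²=5909761, 285·144²=5909760, difference 1.

2431 144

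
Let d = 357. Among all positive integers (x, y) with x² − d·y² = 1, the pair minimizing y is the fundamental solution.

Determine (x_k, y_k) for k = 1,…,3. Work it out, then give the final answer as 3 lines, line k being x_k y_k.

3401 180
23133601 1224360
157354750601 8328096540

√357 → a₀=18, period (1,8,2,8,1,36); ℓ=6 even so k=5
k=0  a_k=18  p_k/q_k = 18/1
k=1  a_k=1  p_k/q_k = 19/1
…
k=4  a_k=8  p_k/q_k = 3042/161
k=5  a_k=1  p_k/q_k = 3401/180
fundamental: x₁=3401, y₁=180  (since 11566801 − 357·32400 = 1)
(3401+180√357)^2 = 23133601 + 1224360√357
(3401+180√357)^3 = 157354750601 + 8328096540√357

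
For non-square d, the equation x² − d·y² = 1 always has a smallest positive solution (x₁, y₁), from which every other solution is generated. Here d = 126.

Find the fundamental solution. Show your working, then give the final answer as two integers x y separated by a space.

449 40

√126 → a₀=11, period (4,2,4,22); ℓ=4 even so k=3
a_0=11:  p_0=11·1+0=11,  q_0=11·0+1=1
a_1=4:  p_1=4·11+1=45,  q_1=4·1+0=4
a_2=2:  p_2=2·45+11=101,  q_2=2·4+1=9
a_3=4:  p_3=4·101+45=449,  q_3=4·9+4=40
(x₁, y₁) = (449, 40);  449² − 126·40² = 1 ✓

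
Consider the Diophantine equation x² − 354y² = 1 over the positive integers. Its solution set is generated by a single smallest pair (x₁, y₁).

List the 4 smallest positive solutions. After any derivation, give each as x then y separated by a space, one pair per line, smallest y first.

[18; 1,4,2,2,18,2,2,4,1,36] for √354; ℓ=10 ⇒ convergent index 9
k=0  a_k=18  p_k/q_k = 18/1
…
k=6  a_k=2  p_k/q_k = 19210/1021
…
k=8  a_k=4  p_k/q_k = 210294/11177
k=9  a_k=1  p_k/q_k = 258065/13716
fundamental: x₁=258065, y₁=13716  (since 66597544225 − 354·188128656 = 1)
(258065+13716√354)^2 = 133195088449 + 7079239080√354
(258065+13716√354)^3 = 68745981000924305 + 3653807666346684√354
(258065+13716√354)^4 = 35481863173873866451201 + 1885839750824434773840√354

258065 13716
133195088449 7079239080
68745981000924305 3653807666346684
35481863173873866451201 1885839750824434773840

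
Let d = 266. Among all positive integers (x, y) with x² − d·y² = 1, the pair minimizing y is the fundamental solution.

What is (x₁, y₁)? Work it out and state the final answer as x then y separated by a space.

√266 → a₀=16, period (3,4,3,32); ℓ=4 even so k=3
i=0: a=16 ⇒ p=16, q=1
i=1: a=3 ⇒ p=49, q=3
i=2: a=4 ⇒ p=212, q=13
i=3: a=3 ⇒ p=685, q=42
→ (685, 42).  Check: 685²=469225, 266·42²=469224, difference 1.

685 42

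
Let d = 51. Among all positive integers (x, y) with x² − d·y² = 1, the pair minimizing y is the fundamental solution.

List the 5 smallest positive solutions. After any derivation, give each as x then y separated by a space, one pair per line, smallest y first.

√51 = [7; 7,14, …], period ℓ=2 (even) → k=1
a_0=7:  p_0=7·1+0=7,  q_0=7·0+1=1
a_1=7:  p_1=7·7+1=50,  q_1=7·1+0=7
(x₁, y₁) = (50, 7);  50² − 51·7² = 1 ✓
n=2: (50,7)∘(50,7) = (50·50+51·7·7, 50·7+7·50) = (4999,700)
n=3: (4999,700)∘(50,7) = (50·4999+51·7·700, 50·700+7·4999) = (499850,69993)
n=4: (499850,69993)∘(50,7) = (50·499850+51·7·69993, 50·69993+7·499850) = (49980001,6998600)
n=5: (49980001,6998600)∘(50,7) = (50·49980001+51·7·6998600, 50·6998600+7·49980001) = (4997500250,699790007)

50 7
4999 700
499850 69993
49980001 6998600
4997500250 699790007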